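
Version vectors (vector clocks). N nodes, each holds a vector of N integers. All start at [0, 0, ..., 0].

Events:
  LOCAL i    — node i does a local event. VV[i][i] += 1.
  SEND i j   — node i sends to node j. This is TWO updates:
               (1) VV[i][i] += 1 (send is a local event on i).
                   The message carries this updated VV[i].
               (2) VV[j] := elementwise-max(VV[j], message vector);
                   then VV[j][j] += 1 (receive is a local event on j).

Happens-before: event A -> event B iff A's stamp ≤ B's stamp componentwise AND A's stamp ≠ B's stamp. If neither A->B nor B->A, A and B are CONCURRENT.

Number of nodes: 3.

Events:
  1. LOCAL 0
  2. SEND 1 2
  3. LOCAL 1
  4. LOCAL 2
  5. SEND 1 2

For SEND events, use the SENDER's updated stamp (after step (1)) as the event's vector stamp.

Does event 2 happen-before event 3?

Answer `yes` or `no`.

Initial: VV[0]=[0, 0, 0]
Initial: VV[1]=[0, 0, 0]
Initial: VV[2]=[0, 0, 0]
Event 1: LOCAL 0: VV[0][0]++ -> VV[0]=[1, 0, 0]
Event 2: SEND 1->2: VV[1][1]++ -> VV[1]=[0, 1, 0], msg_vec=[0, 1, 0]; VV[2]=max(VV[2],msg_vec) then VV[2][2]++ -> VV[2]=[0, 1, 1]
Event 3: LOCAL 1: VV[1][1]++ -> VV[1]=[0, 2, 0]
Event 4: LOCAL 2: VV[2][2]++ -> VV[2]=[0, 1, 2]
Event 5: SEND 1->2: VV[1][1]++ -> VV[1]=[0, 3, 0], msg_vec=[0, 3, 0]; VV[2]=max(VV[2],msg_vec) then VV[2][2]++ -> VV[2]=[0, 3, 3]
Event 2 stamp: [0, 1, 0]
Event 3 stamp: [0, 2, 0]
[0, 1, 0] <= [0, 2, 0]? True. Equal? False. Happens-before: True

Answer: yes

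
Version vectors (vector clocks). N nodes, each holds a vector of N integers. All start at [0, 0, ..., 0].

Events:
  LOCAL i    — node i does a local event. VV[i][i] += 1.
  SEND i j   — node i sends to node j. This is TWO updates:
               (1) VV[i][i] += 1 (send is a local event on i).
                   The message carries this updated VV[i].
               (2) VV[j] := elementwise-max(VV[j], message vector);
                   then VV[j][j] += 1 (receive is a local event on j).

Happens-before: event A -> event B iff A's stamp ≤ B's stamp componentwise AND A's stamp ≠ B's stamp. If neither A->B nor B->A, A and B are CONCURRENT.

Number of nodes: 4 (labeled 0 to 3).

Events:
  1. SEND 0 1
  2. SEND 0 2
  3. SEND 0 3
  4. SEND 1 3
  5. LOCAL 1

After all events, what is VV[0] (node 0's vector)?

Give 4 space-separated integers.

Initial: VV[0]=[0, 0, 0, 0]
Initial: VV[1]=[0, 0, 0, 0]
Initial: VV[2]=[0, 0, 0, 0]
Initial: VV[3]=[0, 0, 0, 0]
Event 1: SEND 0->1: VV[0][0]++ -> VV[0]=[1, 0, 0, 0], msg_vec=[1, 0, 0, 0]; VV[1]=max(VV[1],msg_vec) then VV[1][1]++ -> VV[1]=[1, 1, 0, 0]
Event 2: SEND 0->2: VV[0][0]++ -> VV[0]=[2, 0, 0, 0], msg_vec=[2, 0, 0, 0]; VV[2]=max(VV[2],msg_vec) then VV[2][2]++ -> VV[2]=[2, 0, 1, 0]
Event 3: SEND 0->3: VV[0][0]++ -> VV[0]=[3, 0, 0, 0], msg_vec=[3, 0, 0, 0]; VV[3]=max(VV[3],msg_vec) then VV[3][3]++ -> VV[3]=[3, 0, 0, 1]
Event 4: SEND 1->3: VV[1][1]++ -> VV[1]=[1, 2, 0, 0], msg_vec=[1, 2, 0, 0]; VV[3]=max(VV[3],msg_vec) then VV[3][3]++ -> VV[3]=[3, 2, 0, 2]
Event 5: LOCAL 1: VV[1][1]++ -> VV[1]=[1, 3, 0, 0]
Final vectors: VV[0]=[3, 0, 0, 0]; VV[1]=[1, 3, 0, 0]; VV[2]=[2, 0, 1, 0]; VV[3]=[3, 2, 0, 2]

Answer: 3 0 0 0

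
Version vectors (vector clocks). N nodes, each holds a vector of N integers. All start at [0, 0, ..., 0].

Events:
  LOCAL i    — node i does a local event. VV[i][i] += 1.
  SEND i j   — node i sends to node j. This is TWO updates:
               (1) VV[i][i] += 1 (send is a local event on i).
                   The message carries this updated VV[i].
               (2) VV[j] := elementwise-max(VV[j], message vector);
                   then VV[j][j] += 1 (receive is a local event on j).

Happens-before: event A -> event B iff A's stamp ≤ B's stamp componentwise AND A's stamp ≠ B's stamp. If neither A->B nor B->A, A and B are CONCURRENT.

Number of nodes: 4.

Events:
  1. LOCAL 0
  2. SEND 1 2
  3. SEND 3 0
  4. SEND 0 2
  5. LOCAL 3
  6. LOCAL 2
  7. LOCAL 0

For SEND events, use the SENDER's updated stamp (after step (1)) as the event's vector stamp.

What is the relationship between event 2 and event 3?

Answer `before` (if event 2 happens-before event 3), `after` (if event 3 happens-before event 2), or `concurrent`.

Initial: VV[0]=[0, 0, 0, 0]
Initial: VV[1]=[0, 0, 0, 0]
Initial: VV[2]=[0, 0, 0, 0]
Initial: VV[3]=[0, 0, 0, 0]
Event 1: LOCAL 0: VV[0][0]++ -> VV[0]=[1, 0, 0, 0]
Event 2: SEND 1->2: VV[1][1]++ -> VV[1]=[0, 1, 0, 0], msg_vec=[0, 1, 0, 0]; VV[2]=max(VV[2],msg_vec) then VV[2][2]++ -> VV[2]=[0, 1, 1, 0]
Event 3: SEND 3->0: VV[3][3]++ -> VV[3]=[0, 0, 0, 1], msg_vec=[0, 0, 0, 1]; VV[0]=max(VV[0],msg_vec) then VV[0][0]++ -> VV[0]=[2, 0, 0, 1]
Event 4: SEND 0->2: VV[0][0]++ -> VV[0]=[3, 0, 0, 1], msg_vec=[3, 0, 0, 1]; VV[2]=max(VV[2],msg_vec) then VV[2][2]++ -> VV[2]=[3, 1, 2, 1]
Event 5: LOCAL 3: VV[3][3]++ -> VV[3]=[0, 0, 0, 2]
Event 6: LOCAL 2: VV[2][2]++ -> VV[2]=[3, 1, 3, 1]
Event 7: LOCAL 0: VV[0][0]++ -> VV[0]=[4, 0, 0, 1]
Event 2 stamp: [0, 1, 0, 0]
Event 3 stamp: [0, 0, 0, 1]
[0, 1, 0, 0] <= [0, 0, 0, 1]? False
[0, 0, 0, 1] <= [0, 1, 0, 0]? False
Relation: concurrent

Answer: concurrent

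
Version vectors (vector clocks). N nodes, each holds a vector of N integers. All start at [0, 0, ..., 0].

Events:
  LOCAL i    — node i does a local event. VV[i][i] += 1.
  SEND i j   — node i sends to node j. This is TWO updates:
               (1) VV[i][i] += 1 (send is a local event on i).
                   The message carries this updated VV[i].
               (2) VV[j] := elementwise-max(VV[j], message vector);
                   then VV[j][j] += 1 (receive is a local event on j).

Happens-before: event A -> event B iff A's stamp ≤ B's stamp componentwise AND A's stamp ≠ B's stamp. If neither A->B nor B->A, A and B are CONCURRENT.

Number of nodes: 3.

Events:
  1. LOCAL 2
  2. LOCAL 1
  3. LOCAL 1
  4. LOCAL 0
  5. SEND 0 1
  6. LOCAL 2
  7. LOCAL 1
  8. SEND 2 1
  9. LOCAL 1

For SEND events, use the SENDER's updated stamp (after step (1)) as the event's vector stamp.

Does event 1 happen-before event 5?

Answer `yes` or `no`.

Initial: VV[0]=[0, 0, 0]
Initial: VV[1]=[0, 0, 0]
Initial: VV[2]=[0, 0, 0]
Event 1: LOCAL 2: VV[2][2]++ -> VV[2]=[0, 0, 1]
Event 2: LOCAL 1: VV[1][1]++ -> VV[1]=[0, 1, 0]
Event 3: LOCAL 1: VV[1][1]++ -> VV[1]=[0, 2, 0]
Event 4: LOCAL 0: VV[0][0]++ -> VV[0]=[1, 0, 0]
Event 5: SEND 0->1: VV[0][0]++ -> VV[0]=[2, 0, 0], msg_vec=[2, 0, 0]; VV[1]=max(VV[1],msg_vec) then VV[1][1]++ -> VV[1]=[2, 3, 0]
Event 6: LOCAL 2: VV[2][2]++ -> VV[2]=[0, 0, 2]
Event 7: LOCAL 1: VV[1][1]++ -> VV[1]=[2, 4, 0]
Event 8: SEND 2->1: VV[2][2]++ -> VV[2]=[0, 0, 3], msg_vec=[0, 0, 3]; VV[1]=max(VV[1],msg_vec) then VV[1][1]++ -> VV[1]=[2, 5, 3]
Event 9: LOCAL 1: VV[1][1]++ -> VV[1]=[2, 6, 3]
Event 1 stamp: [0, 0, 1]
Event 5 stamp: [2, 0, 0]
[0, 0, 1] <= [2, 0, 0]? False. Equal? False. Happens-before: False

Answer: no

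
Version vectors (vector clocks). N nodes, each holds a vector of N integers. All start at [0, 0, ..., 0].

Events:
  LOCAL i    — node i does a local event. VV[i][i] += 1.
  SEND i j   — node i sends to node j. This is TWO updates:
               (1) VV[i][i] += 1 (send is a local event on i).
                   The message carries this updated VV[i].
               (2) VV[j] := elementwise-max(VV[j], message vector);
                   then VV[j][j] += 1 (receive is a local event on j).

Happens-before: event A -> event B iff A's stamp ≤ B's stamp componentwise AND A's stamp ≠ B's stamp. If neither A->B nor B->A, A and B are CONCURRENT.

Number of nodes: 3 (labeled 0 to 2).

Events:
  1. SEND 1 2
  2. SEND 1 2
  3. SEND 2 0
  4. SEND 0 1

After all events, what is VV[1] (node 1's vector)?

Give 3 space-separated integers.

Answer: 2 3 3

Derivation:
Initial: VV[0]=[0, 0, 0]
Initial: VV[1]=[0, 0, 0]
Initial: VV[2]=[0, 0, 0]
Event 1: SEND 1->2: VV[1][1]++ -> VV[1]=[0, 1, 0], msg_vec=[0, 1, 0]; VV[2]=max(VV[2],msg_vec) then VV[2][2]++ -> VV[2]=[0, 1, 1]
Event 2: SEND 1->2: VV[1][1]++ -> VV[1]=[0, 2, 0], msg_vec=[0, 2, 0]; VV[2]=max(VV[2],msg_vec) then VV[2][2]++ -> VV[2]=[0, 2, 2]
Event 3: SEND 2->0: VV[2][2]++ -> VV[2]=[0, 2, 3], msg_vec=[0, 2, 3]; VV[0]=max(VV[0],msg_vec) then VV[0][0]++ -> VV[0]=[1, 2, 3]
Event 4: SEND 0->1: VV[0][0]++ -> VV[0]=[2, 2, 3], msg_vec=[2, 2, 3]; VV[1]=max(VV[1],msg_vec) then VV[1][1]++ -> VV[1]=[2, 3, 3]
Final vectors: VV[0]=[2, 2, 3]; VV[1]=[2, 3, 3]; VV[2]=[0, 2, 3]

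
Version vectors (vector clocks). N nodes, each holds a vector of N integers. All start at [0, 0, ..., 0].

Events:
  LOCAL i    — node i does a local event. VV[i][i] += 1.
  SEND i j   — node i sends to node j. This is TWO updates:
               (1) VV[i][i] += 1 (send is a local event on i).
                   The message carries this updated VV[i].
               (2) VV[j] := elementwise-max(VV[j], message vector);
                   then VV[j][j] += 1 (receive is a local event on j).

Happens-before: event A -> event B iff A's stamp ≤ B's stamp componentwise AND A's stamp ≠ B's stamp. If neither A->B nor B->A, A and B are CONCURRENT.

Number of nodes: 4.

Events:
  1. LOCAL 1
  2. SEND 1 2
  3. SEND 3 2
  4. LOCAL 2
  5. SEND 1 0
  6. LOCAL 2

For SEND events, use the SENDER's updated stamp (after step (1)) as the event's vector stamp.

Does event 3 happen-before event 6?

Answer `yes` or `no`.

Answer: yes

Derivation:
Initial: VV[0]=[0, 0, 0, 0]
Initial: VV[1]=[0, 0, 0, 0]
Initial: VV[2]=[0, 0, 0, 0]
Initial: VV[3]=[0, 0, 0, 0]
Event 1: LOCAL 1: VV[1][1]++ -> VV[1]=[0, 1, 0, 0]
Event 2: SEND 1->2: VV[1][1]++ -> VV[1]=[0, 2, 0, 0], msg_vec=[0, 2, 0, 0]; VV[2]=max(VV[2],msg_vec) then VV[2][2]++ -> VV[2]=[0, 2, 1, 0]
Event 3: SEND 3->2: VV[3][3]++ -> VV[3]=[0, 0, 0, 1], msg_vec=[0, 0, 0, 1]; VV[2]=max(VV[2],msg_vec) then VV[2][2]++ -> VV[2]=[0, 2, 2, 1]
Event 4: LOCAL 2: VV[2][2]++ -> VV[2]=[0, 2, 3, 1]
Event 5: SEND 1->0: VV[1][1]++ -> VV[1]=[0, 3, 0, 0], msg_vec=[0, 3, 0, 0]; VV[0]=max(VV[0],msg_vec) then VV[0][0]++ -> VV[0]=[1, 3, 0, 0]
Event 6: LOCAL 2: VV[2][2]++ -> VV[2]=[0, 2, 4, 1]
Event 3 stamp: [0, 0, 0, 1]
Event 6 stamp: [0, 2, 4, 1]
[0, 0, 0, 1] <= [0, 2, 4, 1]? True. Equal? False. Happens-before: True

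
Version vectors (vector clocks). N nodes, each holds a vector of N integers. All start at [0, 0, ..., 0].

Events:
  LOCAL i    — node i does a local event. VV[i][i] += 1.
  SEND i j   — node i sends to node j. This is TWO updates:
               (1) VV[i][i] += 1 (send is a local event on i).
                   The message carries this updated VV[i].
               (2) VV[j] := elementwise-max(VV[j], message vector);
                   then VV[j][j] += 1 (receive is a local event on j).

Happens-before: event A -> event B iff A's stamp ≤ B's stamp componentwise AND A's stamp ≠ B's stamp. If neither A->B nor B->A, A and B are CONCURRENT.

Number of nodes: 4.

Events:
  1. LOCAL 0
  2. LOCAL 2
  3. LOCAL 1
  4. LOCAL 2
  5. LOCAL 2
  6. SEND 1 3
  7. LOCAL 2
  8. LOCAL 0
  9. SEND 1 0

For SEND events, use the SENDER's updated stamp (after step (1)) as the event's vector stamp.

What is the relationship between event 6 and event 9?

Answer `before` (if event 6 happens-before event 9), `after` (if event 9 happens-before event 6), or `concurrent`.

Initial: VV[0]=[0, 0, 0, 0]
Initial: VV[1]=[0, 0, 0, 0]
Initial: VV[2]=[0, 0, 0, 0]
Initial: VV[3]=[0, 0, 0, 0]
Event 1: LOCAL 0: VV[0][0]++ -> VV[0]=[1, 0, 0, 0]
Event 2: LOCAL 2: VV[2][2]++ -> VV[2]=[0, 0, 1, 0]
Event 3: LOCAL 1: VV[1][1]++ -> VV[1]=[0, 1, 0, 0]
Event 4: LOCAL 2: VV[2][2]++ -> VV[2]=[0, 0, 2, 0]
Event 5: LOCAL 2: VV[2][2]++ -> VV[2]=[0, 0, 3, 0]
Event 6: SEND 1->3: VV[1][1]++ -> VV[1]=[0, 2, 0, 0], msg_vec=[0, 2, 0, 0]; VV[3]=max(VV[3],msg_vec) then VV[3][3]++ -> VV[3]=[0, 2, 0, 1]
Event 7: LOCAL 2: VV[2][2]++ -> VV[2]=[0, 0, 4, 0]
Event 8: LOCAL 0: VV[0][0]++ -> VV[0]=[2, 0, 0, 0]
Event 9: SEND 1->0: VV[1][1]++ -> VV[1]=[0, 3, 0, 0], msg_vec=[0, 3, 0, 0]; VV[0]=max(VV[0],msg_vec) then VV[0][0]++ -> VV[0]=[3, 3, 0, 0]
Event 6 stamp: [0, 2, 0, 0]
Event 9 stamp: [0, 3, 0, 0]
[0, 2, 0, 0] <= [0, 3, 0, 0]? True
[0, 3, 0, 0] <= [0, 2, 0, 0]? False
Relation: before

Answer: before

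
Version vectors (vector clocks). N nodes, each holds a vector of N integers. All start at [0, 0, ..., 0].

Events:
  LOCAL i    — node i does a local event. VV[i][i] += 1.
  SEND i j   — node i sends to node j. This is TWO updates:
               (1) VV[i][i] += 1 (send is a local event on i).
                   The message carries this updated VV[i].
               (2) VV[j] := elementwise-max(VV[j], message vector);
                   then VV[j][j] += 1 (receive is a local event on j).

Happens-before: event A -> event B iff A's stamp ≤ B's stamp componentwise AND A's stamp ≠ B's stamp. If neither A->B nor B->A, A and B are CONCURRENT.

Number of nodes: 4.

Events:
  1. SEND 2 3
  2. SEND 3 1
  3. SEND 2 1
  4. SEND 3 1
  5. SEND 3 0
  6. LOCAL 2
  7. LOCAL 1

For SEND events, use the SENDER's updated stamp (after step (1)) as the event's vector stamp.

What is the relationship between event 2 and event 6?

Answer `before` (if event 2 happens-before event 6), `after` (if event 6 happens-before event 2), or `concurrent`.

Initial: VV[0]=[0, 0, 0, 0]
Initial: VV[1]=[0, 0, 0, 0]
Initial: VV[2]=[0, 0, 0, 0]
Initial: VV[3]=[0, 0, 0, 0]
Event 1: SEND 2->3: VV[2][2]++ -> VV[2]=[0, 0, 1, 0], msg_vec=[0, 0, 1, 0]; VV[3]=max(VV[3],msg_vec) then VV[3][3]++ -> VV[3]=[0, 0, 1, 1]
Event 2: SEND 3->1: VV[3][3]++ -> VV[3]=[0, 0, 1, 2], msg_vec=[0, 0, 1, 2]; VV[1]=max(VV[1],msg_vec) then VV[1][1]++ -> VV[1]=[0, 1, 1, 2]
Event 3: SEND 2->1: VV[2][2]++ -> VV[2]=[0, 0, 2, 0], msg_vec=[0, 0, 2, 0]; VV[1]=max(VV[1],msg_vec) then VV[1][1]++ -> VV[1]=[0, 2, 2, 2]
Event 4: SEND 3->1: VV[3][3]++ -> VV[3]=[0, 0, 1, 3], msg_vec=[0, 0, 1, 3]; VV[1]=max(VV[1],msg_vec) then VV[1][1]++ -> VV[1]=[0, 3, 2, 3]
Event 5: SEND 3->0: VV[3][3]++ -> VV[3]=[0, 0, 1, 4], msg_vec=[0, 0, 1, 4]; VV[0]=max(VV[0],msg_vec) then VV[0][0]++ -> VV[0]=[1, 0, 1, 4]
Event 6: LOCAL 2: VV[2][2]++ -> VV[2]=[0, 0, 3, 0]
Event 7: LOCAL 1: VV[1][1]++ -> VV[1]=[0, 4, 2, 3]
Event 2 stamp: [0, 0, 1, 2]
Event 6 stamp: [0, 0, 3, 0]
[0, 0, 1, 2] <= [0, 0, 3, 0]? False
[0, 0, 3, 0] <= [0, 0, 1, 2]? False
Relation: concurrent

Answer: concurrent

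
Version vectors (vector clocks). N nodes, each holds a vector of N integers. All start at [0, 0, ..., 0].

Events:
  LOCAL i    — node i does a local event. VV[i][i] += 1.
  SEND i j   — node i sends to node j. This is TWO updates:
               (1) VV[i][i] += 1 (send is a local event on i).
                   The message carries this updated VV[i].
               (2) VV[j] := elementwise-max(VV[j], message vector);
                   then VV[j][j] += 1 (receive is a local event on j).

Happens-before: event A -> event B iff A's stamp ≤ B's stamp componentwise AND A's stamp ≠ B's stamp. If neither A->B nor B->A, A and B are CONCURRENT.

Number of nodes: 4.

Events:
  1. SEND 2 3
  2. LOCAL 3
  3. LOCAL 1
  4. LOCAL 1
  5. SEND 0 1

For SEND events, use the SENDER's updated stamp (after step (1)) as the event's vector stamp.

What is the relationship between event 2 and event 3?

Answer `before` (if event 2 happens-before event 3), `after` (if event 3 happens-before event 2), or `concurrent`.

Answer: concurrent

Derivation:
Initial: VV[0]=[0, 0, 0, 0]
Initial: VV[1]=[0, 0, 0, 0]
Initial: VV[2]=[0, 0, 0, 0]
Initial: VV[3]=[0, 0, 0, 0]
Event 1: SEND 2->3: VV[2][2]++ -> VV[2]=[0, 0, 1, 0], msg_vec=[0, 0, 1, 0]; VV[3]=max(VV[3],msg_vec) then VV[3][3]++ -> VV[3]=[0, 0, 1, 1]
Event 2: LOCAL 3: VV[3][3]++ -> VV[3]=[0, 0, 1, 2]
Event 3: LOCAL 1: VV[1][1]++ -> VV[1]=[0, 1, 0, 0]
Event 4: LOCAL 1: VV[1][1]++ -> VV[1]=[0, 2, 0, 0]
Event 5: SEND 0->1: VV[0][0]++ -> VV[0]=[1, 0, 0, 0], msg_vec=[1, 0, 0, 0]; VV[1]=max(VV[1],msg_vec) then VV[1][1]++ -> VV[1]=[1, 3, 0, 0]
Event 2 stamp: [0, 0, 1, 2]
Event 3 stamp: [0, 1, 0, 0]
[0, 0, 1, 2] <= [0, 1, 0, 0]? False
[0, 1, 0, 0] <= [0, 0, 1, 2]? False
Relation: concurrent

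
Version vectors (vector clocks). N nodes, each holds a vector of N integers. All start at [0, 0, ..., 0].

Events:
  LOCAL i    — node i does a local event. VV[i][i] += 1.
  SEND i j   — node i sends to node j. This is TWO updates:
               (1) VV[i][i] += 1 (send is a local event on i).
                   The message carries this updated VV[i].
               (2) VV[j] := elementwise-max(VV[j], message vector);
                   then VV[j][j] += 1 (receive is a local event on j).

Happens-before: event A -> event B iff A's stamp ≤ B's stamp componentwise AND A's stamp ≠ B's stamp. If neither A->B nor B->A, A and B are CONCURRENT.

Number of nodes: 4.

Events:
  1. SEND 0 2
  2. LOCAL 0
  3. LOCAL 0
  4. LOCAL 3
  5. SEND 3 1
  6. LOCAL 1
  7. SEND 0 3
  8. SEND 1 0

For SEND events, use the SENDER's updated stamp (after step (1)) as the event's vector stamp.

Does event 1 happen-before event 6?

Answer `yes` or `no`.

Answer: no

Derivation:
Initial: VV[0]=[0, 0, 0, 0]
Initial: VV[1]=[0, 0, 0, 0]
Initial: VV[2]=[0, 0, 0, 0]
Initial: VV[3]=[0, 0, 0, 0]
Event 1: SEND 0->2: VV[0][0]++ -> VV[0]=[1, 0, 0, 0], msg_vec=[1, 0, 0, 0]; VV[2]=max(VV[2],msg_vec) then VV[2][2]++ -> VV[2]=[1, 0, 1, 0]
Event 2: LOCAL 0: VV[0][0]++ -> VV[0]=[2, 0, 0, 0]
Event 3: LOCAL 0: VV[0][0]++ -> VV[0]=[3, 0, 0, 0]
Event 4: LOCAL 3: VV[3][3]++ -> VV[3]=[0, 0, 0, 1]
Event 5: SEND 3->1: VV[3][3]++ -> VV[3]=[0, 0, 0, 2], msg_vec=[0, 0, 0, 2]; VV[1]=max(VV[1],msg_vec) then VV[1][1]++ -> VV[1]=[0, 1, 0, 2]
Event 6: LOCAL 1: VV[1][1]++ -> VV[1]=[0, 2, 0, 2]
Event 7: SEND 0->3: VV[0][0]++ -> VV[0]=[4, 0, 0, 0], msg_vec=[4, 0, 0, 0]; VV[3]=max(VV[3],msg_vec) then VV[3][3]++ -> VV[3]=[4, 0, 0, 3]
Event 8: SEND 1->0: VV[1][1]++ -> VV[1]=[0, 3, 0, 2], msg_vec=[0, 3, 0, 2]; VV[0]=max(VV[0],msg_vec) then VV[0][0]++ -> VV[0]=[5, 3, 0, 2]
Event 1 stamp: [1, 0, 0, 0]
Event 6 stamp: [0, 2, 0, 2]
[1, 0, 0, 0] <= [0, 2, 0, 2]? False. Equal? False. Happens-before: False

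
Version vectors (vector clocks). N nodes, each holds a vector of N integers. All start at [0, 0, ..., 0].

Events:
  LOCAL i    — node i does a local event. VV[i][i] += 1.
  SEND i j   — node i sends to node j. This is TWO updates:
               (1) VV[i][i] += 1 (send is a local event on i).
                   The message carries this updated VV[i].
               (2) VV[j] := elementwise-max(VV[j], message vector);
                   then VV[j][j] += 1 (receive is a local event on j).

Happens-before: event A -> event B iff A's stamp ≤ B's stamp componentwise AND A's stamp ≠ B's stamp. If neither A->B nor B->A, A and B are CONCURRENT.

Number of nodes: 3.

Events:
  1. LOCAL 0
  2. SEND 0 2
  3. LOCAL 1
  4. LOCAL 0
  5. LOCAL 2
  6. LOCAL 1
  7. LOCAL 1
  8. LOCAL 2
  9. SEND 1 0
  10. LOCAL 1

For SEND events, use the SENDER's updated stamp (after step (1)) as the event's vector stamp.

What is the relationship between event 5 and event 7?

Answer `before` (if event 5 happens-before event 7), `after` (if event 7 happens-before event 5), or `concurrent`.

Initial: VV[0]=[0, 0, 0]
Initial: VV[1]=[0, 0, 0]
Initial: VV[2]=[0, 0, 0]
Event 1: LOCAL 0: VV[0][0]++ -> VV[0]=[1, 0, 0]
Event 2: SEND 0->2: VV[0][0]++ -> VV[0]=[2, 0, 0], msg_vec=[2, 0, 0]; VV[2]=max(VV[2],msg_vec) then VV[2][2]++ -> VV[2]=[2, 0, 1]
Event 3: LOCAL 1: VV[1][1]++ -> VV[1]=[0, 1, 0]
Event 4: LOCAL 0: VV[0][0]++ -> VV[0]=[3, 0, 0]
Event 5: LOCAL 2: VV[2][2]++ -> VV[2]=[2, 0, 2]
Event 6: LOCAL 1: VV[1][1]++ -> VV[1]=[0, 2, 0]
Event 7: LOCAL 1: VV[1][1]++ -> VV[1]=[0, 3, 0]
Event 8: LOCAL 2: VV[2][2]++ -> VV[2]=[2, 0, 3]
Event 9: SEND 1->0: VV[1][1]++ -> VV[1]=[0, 4, 0], msg_vec=[0, 4, 0]; VV[0]=max(VV[0],msg_vec) then VV[0][0]++ -> VV[0]=[4, 4, 0]
Event 10: LOCAL 1: VV[1][1]++ -> VV[1]=[0, 5, 0]
Event 5 stamp: [2, 0, 2]
Event 7 stamp: [0, 3, 0]
[2, 0, 2] <= [0, 3, 0]? False
[0, 3, 0] <= [2, 0, 2]? False
Relation: concurrent

Answer: concurrent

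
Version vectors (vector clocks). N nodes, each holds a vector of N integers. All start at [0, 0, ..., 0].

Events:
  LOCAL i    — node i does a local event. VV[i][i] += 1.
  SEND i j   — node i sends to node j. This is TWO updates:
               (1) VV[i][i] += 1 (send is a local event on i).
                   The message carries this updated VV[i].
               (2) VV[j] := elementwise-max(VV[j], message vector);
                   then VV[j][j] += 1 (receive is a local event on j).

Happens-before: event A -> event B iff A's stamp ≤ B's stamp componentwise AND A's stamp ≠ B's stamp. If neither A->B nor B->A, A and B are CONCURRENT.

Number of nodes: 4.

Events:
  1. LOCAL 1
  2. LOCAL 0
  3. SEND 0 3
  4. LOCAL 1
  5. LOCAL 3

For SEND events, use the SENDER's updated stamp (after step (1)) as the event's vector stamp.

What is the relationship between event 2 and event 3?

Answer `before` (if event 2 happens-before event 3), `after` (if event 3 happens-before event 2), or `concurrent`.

Initial: VV[0]=[0, 0, 0, 0]
Initial: VV[1]=[0, 0, 0, 0]
Initial: VV[2]=[0, 0, 0, 0]
Initial: VV[3]=[0, 0, 0, 0]
Event 1: LOCAL 1: VV[1][1]++ -> VV[1]=[0, 1, 0, 0]
Event 2: LOCAL 0: VV[0][0]++ -> VV[0]=[1, 0, 0, 0]
Event 3: SEND 0->3: VV[0][0]++ -> VV[0]=[2, 0, 0, 0], msg_vec=[2, 0, 0, 0]; VV[3]=max(VV[3],msg_vec) then VV[3][3]++ -> VV[3]=[2, 0, 0, 1]
Event 4: LOCAL 1: VV[1][1]++ -> VV[1]=[0, 2, 0, 0]
Event 5: LOCAL 3: VV[3][3]++ -> VV[3]=[2, 0, 0, 2]
Event 2 stamp: [1, 0, 0, 0]
Event 3 stamp: [2, 0, 0, 0]
[1, 0, 0, 0] <= [2, 0, 0, 0]? True
[2, 0, 0, 0] <= [1, 0, 0, 0]? False
Relation: before

Answer: before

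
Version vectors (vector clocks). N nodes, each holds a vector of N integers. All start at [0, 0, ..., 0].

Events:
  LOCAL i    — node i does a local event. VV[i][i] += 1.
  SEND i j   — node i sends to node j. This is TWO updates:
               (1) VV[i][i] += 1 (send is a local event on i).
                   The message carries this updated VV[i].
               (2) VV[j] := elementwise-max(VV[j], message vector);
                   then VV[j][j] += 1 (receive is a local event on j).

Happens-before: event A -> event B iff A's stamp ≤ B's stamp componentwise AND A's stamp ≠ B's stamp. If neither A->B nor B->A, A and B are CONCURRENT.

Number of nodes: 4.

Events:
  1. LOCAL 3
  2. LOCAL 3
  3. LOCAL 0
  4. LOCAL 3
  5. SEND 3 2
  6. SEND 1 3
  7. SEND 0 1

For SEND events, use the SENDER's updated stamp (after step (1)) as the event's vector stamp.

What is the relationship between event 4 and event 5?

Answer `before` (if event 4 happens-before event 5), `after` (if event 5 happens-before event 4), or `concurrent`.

Initial: VV[0]=[0, 0, 0, 0]
Initial: VV[1]=[0, 0, 0, 0]
Initial: VV[2]=[0, 0, 0, 0]
Initial: VV[3]=[0, 0, 0, 0]
Event 1: LOCAL 3: VV[3][3]++ -> VV[3]=[0, 0, 0, 1]
Event 2: LOCAL 3: VV[3][3]++ -> VV[3]=[0, 0, 0, 2]
Event 3: LOCAL 0: VV[0][0]++ -> VV[0]=[1, 0, 0, 0]
Event 4: LOCAL 3: VV[3][3]++ -> VV[3]=[0, 0, 0, 3]
Event 5: SEND 3->2: VV[3][3]++ -> VV[3]=[0, 0, 0, 4], msg_vec=[0, 0, 0, 4]; VV[2]=max(VV[2],msg_vec) then VV[2][2]++ -> VV[2]=[0, 0, 1, 4]
Event 6: SEND 1->3: VV[1][1]++ -> VV[1]=[0, 1, 0, 0], msg_vec=[0, 1, 0, 0]; VV[3]=max(VV[3],msg_vec) then VV[3][3]++ -> VV[3]=[0, 1, 0, 5]
Event 7: SEND 0->1: VV[0][0]++ -> VV[0]=[2, 0, 0, 0], msg_vec=[2, 0, 0, 0]; VV[1]=max(VV[1],msg_vec) then VV[1][1]++ -> VV[1]=[2, 2, 0, 0]
Event 4 stamp: [0, 0, 0, 3]
Event 5 stamp: [0, 0, 0, 4]
[0, 0, 0, 3] <= [0, 0, 0, 4]? True
[0, 0, 0, 4] <= [0, 0, 0, 3]? False
Relation: before

Answer: before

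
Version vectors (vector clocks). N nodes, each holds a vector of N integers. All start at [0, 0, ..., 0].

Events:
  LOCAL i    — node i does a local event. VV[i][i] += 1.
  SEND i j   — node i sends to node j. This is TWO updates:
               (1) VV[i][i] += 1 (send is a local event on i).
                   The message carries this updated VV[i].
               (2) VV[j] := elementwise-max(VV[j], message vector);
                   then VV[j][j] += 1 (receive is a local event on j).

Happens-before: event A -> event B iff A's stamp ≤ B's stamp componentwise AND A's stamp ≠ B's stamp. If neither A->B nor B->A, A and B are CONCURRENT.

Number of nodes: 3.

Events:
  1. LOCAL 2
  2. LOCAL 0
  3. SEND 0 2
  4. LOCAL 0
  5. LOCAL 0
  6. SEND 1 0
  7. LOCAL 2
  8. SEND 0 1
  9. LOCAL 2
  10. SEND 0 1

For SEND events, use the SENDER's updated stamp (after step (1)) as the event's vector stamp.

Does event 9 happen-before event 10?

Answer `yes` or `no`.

Initial: VV[0]=[0, 0, 0]
Initial: VV[1]=[0, 0, 0]
Initial: VV[2]=[0, 0, 0]
Event 1: LOCAL 2: VV[2][2]++ -> VV[2]=[0, 0, 1]
Event 2: LOCAL 0: VV[0][0]++ -> VV[0]=[1, 0, 0]
Event 3: SEND 0->2: VV[0][0]++ -> VV[0]=[2, 0, 0], msg_vec=[2, 0, 0]; VV[2]=max(VV[2],msg_vec) then VV[2][2]++ -> VV[2]=[2, 0, 2]
Event 4: LOCAL 0: VV[0][0]++ -> VV[0]=[3, 0, 0]
Event 5: LOCAL 0: VV[0][0]++ -> VV[0]=[4, 0, 0]
Event 6: SEND 1->0: VV[1][1]++ -> VV[1]=[0, 1, 0], msg_vec=[0, 1, 0]; VV[0]=max(VV[0],msg_vec) then VV[0][0]++ -> VV[0]=[5, 1, 0]
Event 7: LOCAL 2: VV[2][2]++ -> VV[2]=[2, 0, 3]
Event 8: SEND 0->1: VV[0][0]++ -> VV[0]=[6, 1, 0], msg_vec=[6, 1, 0]; VV[1]=max(VV[1],msg_vec) then VV[1][1]++ -> VV[1]=[6, 2, 0]
Event 9: LOCAL 2: VV[2][2]++ -> VV[2]=[2, 0, 4]
Event 10: SEND 0->1: VV[0][0]++ -> VV[0]=[7, 1, 0], msg_vec=[7, 1, 0]; VV[1]=max(VV[1],msg_vec) then VV[1][1]++ -> VV[1]=[7, 3, 0]
Event 9 stamp: [2, 0, 4]
Event 10 stamp: [7, 1, 0]
[2, 0, 4] <= [7, 1, 0]? False. Equal? False. Happens-before: False

Answer: no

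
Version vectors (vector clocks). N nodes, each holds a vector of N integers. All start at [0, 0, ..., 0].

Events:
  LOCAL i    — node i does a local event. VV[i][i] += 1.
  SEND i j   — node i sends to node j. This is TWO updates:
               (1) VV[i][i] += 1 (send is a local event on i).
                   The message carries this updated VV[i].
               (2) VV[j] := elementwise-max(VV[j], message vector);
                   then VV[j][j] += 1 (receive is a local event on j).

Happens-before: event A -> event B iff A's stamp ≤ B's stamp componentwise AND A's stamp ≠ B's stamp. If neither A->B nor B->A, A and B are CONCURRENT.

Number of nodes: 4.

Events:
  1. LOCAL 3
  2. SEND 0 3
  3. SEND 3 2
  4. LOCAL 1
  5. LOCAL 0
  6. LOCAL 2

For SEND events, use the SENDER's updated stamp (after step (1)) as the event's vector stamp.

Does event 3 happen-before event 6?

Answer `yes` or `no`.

Initial: VV[0]=[0, 0, 0, 0]
Initial: VV[1]=[0, 0, 0, 0]
Initial: VV[2]=[0, 0, 0, 0]
Initial: VV[3]=[0, 0, 0, 0]
Event 1: LOCAL 3: VV[3][3]++ -> VV[3]=[0, 0, 0, 1]
Event 2: SEND 0->3: VV[0][0]++ -> VV[0]=[1, 0, 0, 0], msg_vec=[1, 0, 0, 0]; VV[3]=max(VV[3],msg_vec) then VV[3][3]++ -> VV[3]=[1, 0, 0, 2]
Event 3: SEND 3->2: VV[3][3]++ -> VV[3]=[1, 0, 0, 3], msg_vec=[1, 0, 0, 3]; VV[2]=max(VV[2],msg_vec) then VV[2][2]++ -> VV[2]=[1, 0, 1, 3]
Event 4: LOCAL 1: VV[1][1]++ -> VV[1]=[0, 1, 0, 0]
Event 5: LOCAL 0: VV[0][0]++ -> VV[0]=[2, 0, 0, 0]
Event 6: LOCAL 2: VV[2][2]++ -> VV[2]=[1, 0, 2, 3]
Event 3 stamp: [1, 0, 0, 3]
Event 6 stamp: [1, 0, 2, 3]
[1, 0, 0, 3] <= [1, 0, 2, 3]? True. Equal? False. Happens-before: True

Answer: yes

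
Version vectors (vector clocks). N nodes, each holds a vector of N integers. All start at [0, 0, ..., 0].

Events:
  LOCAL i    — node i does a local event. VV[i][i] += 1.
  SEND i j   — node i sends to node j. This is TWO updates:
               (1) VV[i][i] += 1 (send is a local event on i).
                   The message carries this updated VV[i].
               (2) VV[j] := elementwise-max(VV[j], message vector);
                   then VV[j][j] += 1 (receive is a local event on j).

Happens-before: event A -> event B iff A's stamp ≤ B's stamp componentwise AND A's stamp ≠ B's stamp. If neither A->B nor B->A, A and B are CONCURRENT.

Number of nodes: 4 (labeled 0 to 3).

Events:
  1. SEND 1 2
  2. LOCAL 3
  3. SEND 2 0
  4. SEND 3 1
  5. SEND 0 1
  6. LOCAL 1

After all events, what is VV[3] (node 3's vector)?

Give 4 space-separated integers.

Answer: 0 0 0 2

Derivation:
Initial: VV[0]=[0, 0, 0, 0]
Initial: VV[1]=[0, 0, 0, 0]
Initial: VV[2]=[0, 0, 0, 0]
Initial: VV[3]=[0, 0, 0, 0]
Event 1: SEND 1->2: VV[1][1]++ -> VV[1]=[0, 1, 0, 0], msg_vec=[0, 1, 0, 0]; VV[2]=max(VV[2],msg_vec) then VV[2][2]++ -> VV[2]=[0, 1, 1, 0]
Event 2: LOCAL 3: VV[3][3]++ -> VV[3]=[0, 0, 0, 1]
Event 3: SEND 2->0: VV[2][2]++ -> VV[2]=[0, 1, 2, 0], msg_vec=[0, 1, 2, 0]; VV[0]=max(VV[0],msg_vec) then VV[0][0]++ -> VV[0]=[1, 1, 2, 0]
Event 4: SEND 3->1: VV[3][3]++ -> VV[3]=[0, 0, 0, 2], msg_vec=[0, 0, 0, 2]; VV[1]=max(VV[1],msg_vec) then VV[1][1]++ -> VV[1]=[0, 2, 0, 2]
Event 5: SEND 0->1: VV[0][0]++ -> VV[0]=[2, 1, 2, 0], msg_vec=[2, 1, 2, 0]; VV[1]=max(VV[1],msg_vec) then VV[1][1]++ -> VV[1]=[2, 3, 2, 2]
Event 6: LOCAL 1: VV[1][1]++ -> VV[1]=[2, 4, 2, 2]
Final vectors: VV[0]=[2, 1, 2, 0]; VV[1]=[2, 4, 2, 2]; VV[2]=[0, 1, 2, 0]; VV[3]=[0, 0, 0, 2]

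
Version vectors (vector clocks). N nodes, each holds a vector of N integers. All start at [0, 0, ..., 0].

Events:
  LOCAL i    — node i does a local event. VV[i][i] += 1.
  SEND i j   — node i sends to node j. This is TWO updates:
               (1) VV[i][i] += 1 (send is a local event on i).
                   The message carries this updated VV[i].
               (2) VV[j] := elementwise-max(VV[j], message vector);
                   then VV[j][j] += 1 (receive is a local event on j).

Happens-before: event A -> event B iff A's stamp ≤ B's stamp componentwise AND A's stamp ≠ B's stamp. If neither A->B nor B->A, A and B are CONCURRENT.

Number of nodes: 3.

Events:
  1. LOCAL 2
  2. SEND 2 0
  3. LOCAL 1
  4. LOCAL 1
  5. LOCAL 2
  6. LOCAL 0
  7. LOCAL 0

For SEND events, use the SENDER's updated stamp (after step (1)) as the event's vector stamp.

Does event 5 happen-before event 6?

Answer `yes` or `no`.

Initial: VV[0]=[0, 0, 0]
Initial: VV[1]=[0, 0, 0]
Initial: VV[2]=[0, 0, 0]
Event 1: LOCAL 2: VV[2][2]++ -> VV[2]=[0, 0, 1]
Event 2: SEND 2->0: VV[2][2]++ -> VV[2]=[0, 0, 2], msg_vec=[0, 0, 2]; VV[0]=max(VV[0],msg_vec) then VV[0][0]++ -> VV[0]=[1, 0, 2]
Event 3: LOCAL 1: VV[1][1]++ -> VV[1]=[0, 1, 0]
Event 4: LOCAL 1: VV[1][1]++ -> VV[1]=[0, 2, 0]
Event 5: LOCAL 2: VV[2][2]++ -> VV[2]=[0, 0, 3]
Event 6: LOCAL 0: VV[0][0]++ -> VV[0]=[2, 0, 2]
Event 7: LOCAL 0: VV[0][0]++ -> VV[0]=[3, 0, 2]
Event 5 stamp: [0, 0, 3]
Event 6 stamp: [2, 0, 2]
[0, 0, 3] <= [2, 0, 2]? False. Equal? False. Happens-before: False

Answer: no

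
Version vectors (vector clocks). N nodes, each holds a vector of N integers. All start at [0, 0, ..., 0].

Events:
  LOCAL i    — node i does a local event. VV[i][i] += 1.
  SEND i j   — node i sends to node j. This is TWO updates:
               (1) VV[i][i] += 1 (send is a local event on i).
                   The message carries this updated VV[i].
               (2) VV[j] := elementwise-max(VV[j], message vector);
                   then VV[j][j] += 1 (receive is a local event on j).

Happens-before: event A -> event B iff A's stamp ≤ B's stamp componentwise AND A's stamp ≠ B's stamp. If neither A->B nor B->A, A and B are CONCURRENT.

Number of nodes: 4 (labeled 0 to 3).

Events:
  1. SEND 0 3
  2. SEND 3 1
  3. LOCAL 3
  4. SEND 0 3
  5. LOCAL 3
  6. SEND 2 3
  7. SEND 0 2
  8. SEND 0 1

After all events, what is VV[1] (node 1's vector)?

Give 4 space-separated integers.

Initial: VV[0]=[0, 0, 0, 0]
Initial: VV[1]=[0, 0, 0, 0]
Initial: VV[2]=[0, 0, 0, 0]
Initial: VV[3]=[0, 0, 0, 0]
Event 1: SEND 0->3: VV[0][0]++ -> VV[0]=[1, 0, 0, 0], msg_vec=[1, 0, 0, 0]; VV[3]=max(VV[3],msg_vec) then VV[3][3]++ -> VV[3]=[1, 0, 0, 1]
Event 2: SEND 3->1: VV[3][3]++ -> VV[3]=[1, 0, 0, 2], msg_vec=[1, 0, 0, 2]; VV[1]=max(VV[1],msg_vec) then VV[1][1]++ -> VV[1]=[1, 1, 0, 2]
Event 3: LOCAL 3: VV[3][3]++ -> VV[3]=[1, 0, 0, 3]
Event 4: SEND 0->3: VV[0][0]++ -> VV[0]=[2, 0, 0, 0], msg_vec=[2, 0, 0, 0]; VV[3]=max(VV[3],msg_vec) then VV[3][3]++ -> VV[3]=[2, 0, 0, 4]
Event 5: LOCAL 3: VV[3][3]++ -> VV[3]=[2, 0, 0, 5]
Event 6: SEND 2->3: VV[2][2]++ -> VV[2]=[0, 0, 1, 0], msg_vec=[0, 0, 1, 0]; VV[3]=max(VV[3],msg_vec) then VV[3][3]++ -> VV[3]=[2, 0, 1, 6]
Event 7: SEND 0->2: VV[0][0]++ -> VV[0]=[3, 0, 0, 0], msg_vec=[3, 0, 0, 0]; VV[2]=max(VV[2],msg_vec) then VV[2][2]++ -> VV[2]=[3, 0, 2, 0]
Event 8: SEND 0->1: VV[0][0]++ -> VV[0]=[4, 0, 0, 0], msg_vec=[4, 0, 0, 0]; VV[1]=max(VV[1],msg_vec) then VV[1][1]++ -> VV[1]=[4, 2, 0, 2]
Final vectors: VV[0]=[4, 0, 0, 0]; VV[1]=[4, 2, 0, 2]; VV[2]=[3, 0, 2, 0]; VV[3]=[2, 0, 1, 6]

Answer: 4 2 0 2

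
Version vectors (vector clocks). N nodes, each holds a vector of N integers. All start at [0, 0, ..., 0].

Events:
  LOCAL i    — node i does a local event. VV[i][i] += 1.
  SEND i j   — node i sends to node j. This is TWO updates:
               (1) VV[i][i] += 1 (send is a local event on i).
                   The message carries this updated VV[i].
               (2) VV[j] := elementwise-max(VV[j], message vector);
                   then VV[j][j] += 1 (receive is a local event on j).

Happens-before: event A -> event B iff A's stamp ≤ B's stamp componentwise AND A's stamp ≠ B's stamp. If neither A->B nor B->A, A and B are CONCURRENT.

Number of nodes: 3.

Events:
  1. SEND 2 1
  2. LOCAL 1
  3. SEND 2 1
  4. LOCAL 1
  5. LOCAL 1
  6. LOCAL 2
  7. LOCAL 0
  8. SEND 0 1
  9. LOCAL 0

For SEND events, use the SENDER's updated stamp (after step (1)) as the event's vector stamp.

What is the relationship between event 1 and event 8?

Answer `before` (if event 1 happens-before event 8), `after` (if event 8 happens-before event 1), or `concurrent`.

Initial: VV[0]=[0, 0, 0]
Initial: VV[1]=[0, 0, 0]
Initial: VV[2]=[0, 0, 0]
Event 1: SEND 2->1: VV[2][2]++ -> VV[2]=[0, 0, 1], msg_vec=[0, 0, 1]; VV[1]=max(VV[1],msg_vec) then VV[1][1]++ -> VV[1]=[0, 1, 1]
Event 2: LOCAL 1: VV[1][1]++ -> VV[1]=[0, 2, 1]
Event 3: SEND 2->1: VV[2][2]++ -> VV[2]=[0, 0, 2], msg_vec=[0, 0, 2]; VV[1]=max(VV[1],msg_vec) then VV[1][1]++ -> VV[1]=[0, 3, 2]
Event 4: LOCAL 1: VV[1][1]++ -> VV[1]=[0, 4, 2]
Event 5: LOCAL 1: VV[1][1]++ -> VV[1]=[0, 5, 2]
Event 6: LOCAL 2: VV[2][2]++ -> VV[2]=[0, 0, 3]
Event 7: LOCAL 0: VV[0][0]++ -> VV[0]=[1, 0, 0]
Event 8: SEND 0->1: VV[0][0]++ -> VV[0]=[2, 0, 0], msg_vec=[2, 0, 0]; VV[1]=max(VV[1],msg_vec) then VV[1][1]++ -> VV[1]=[2, 6, 2]
Event 9: LOCAL 0: VV[0][0]++ -> VV[0]=[3, 0, 0]
Event 1 stamp: [0, 0, 1]
Event 8 stamp: [2, 0, 0]
[0, 0, 1] <= [2, 0, 0]? False
[2, 0, 0] <= [0, 0, 1]? False
Relation: concurrent

Answer: concurrent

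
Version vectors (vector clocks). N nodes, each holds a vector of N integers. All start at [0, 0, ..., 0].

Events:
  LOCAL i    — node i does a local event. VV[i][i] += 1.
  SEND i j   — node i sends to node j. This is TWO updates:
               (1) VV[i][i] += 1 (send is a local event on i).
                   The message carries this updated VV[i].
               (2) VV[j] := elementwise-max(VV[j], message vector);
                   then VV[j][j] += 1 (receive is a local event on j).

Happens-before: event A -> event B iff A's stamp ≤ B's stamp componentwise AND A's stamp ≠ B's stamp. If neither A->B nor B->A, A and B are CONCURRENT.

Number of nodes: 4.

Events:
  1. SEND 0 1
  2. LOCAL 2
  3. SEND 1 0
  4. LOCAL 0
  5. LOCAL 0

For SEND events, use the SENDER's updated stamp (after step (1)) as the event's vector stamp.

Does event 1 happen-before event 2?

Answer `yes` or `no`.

Initial: VV[0]=[0, 0, 0, 0]
Initial: VV[1]=[0, 0, 0, 0]
Initial: VV[2]=[0, 0, 0, 0]
Initial: VV[3]=[0, 0, 0, 0]
Event 1: SEND 0->1: VV[0][0]++ -> VV[0]=[1, 0, 0, 0], msg_vec=[1, 0, 0, 0]; VV[1]=max(VV[1],msg_vec) then VV[1][1]++ -> VV[1]=[1, 1, 0, 0]
Event 2: LOCAL 2: VV[2][2]++ -> VV[2]=[0, 0, 1, 0]
Event 3: SEND 1->0: VV[1][1]++ -> VV[1]=[1, 2, 0, 0], msg_vec=[1, 2, 0, 0]; VV[0]=max(VV[0],msg_vec) then VV[0][0]++ -> VV[0]=[2, 2, 0, 0]
Event 4: LOCAL 0: VV[0][0]++ -> VV[0]=[3, 2, 0, 0]
Event 5: LOCAL 0: VV[0][0]++ -> VV[0]=[4, 2, 0, 0]
Event 1 stamp: [1, 0, 0, 0]
Event 2 stamp: [0, 0, 1, 0]
[1, 0, 0, 0] <= [0, 0, 1, 0]? False. Equal? False. Happens-before: False

Answer: no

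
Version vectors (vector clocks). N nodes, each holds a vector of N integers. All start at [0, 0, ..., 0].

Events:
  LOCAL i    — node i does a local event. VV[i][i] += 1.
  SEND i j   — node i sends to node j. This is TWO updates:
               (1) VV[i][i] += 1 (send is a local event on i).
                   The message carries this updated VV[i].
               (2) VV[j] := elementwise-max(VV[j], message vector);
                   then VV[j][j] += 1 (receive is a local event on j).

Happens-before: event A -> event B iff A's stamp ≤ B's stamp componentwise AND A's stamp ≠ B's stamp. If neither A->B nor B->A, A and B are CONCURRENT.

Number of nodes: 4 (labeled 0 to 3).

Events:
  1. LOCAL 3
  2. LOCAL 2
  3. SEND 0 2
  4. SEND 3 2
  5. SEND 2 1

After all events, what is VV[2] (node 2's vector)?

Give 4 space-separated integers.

Answer: 1 0 4 2

Derivation:
Initial: VV[0]=[0, 0, 0, 0]
Initial: VV[1]=[0, 0, 0, 0]
Initial: VV[2]=[0, 0, 0, 0]
Initial: VV[3]=[0, 0, 0, 0]
Event 1: LOCAL 3: VV[3][3]++ -> VV[3]=[0, 0, 0, 1]
Event 2: LOCAL 2: VV[2][2]++ -> VV[2]=[0, 0, 1, 0]
Event 3: SEND 0->2: VV[0][0]++ -> VV[0]=[1, 0, 0, 0], msg_vec=[1, 0, 0, 0]; VV[2]=max(VV[2],msg_vec) then VV[2][2]++ -> VV[2]=[1, 0, 2, 0]
Event 4: SEND 3->2: VV[3][3]++ -> VV[3]=[0, 0, 0, 2], msg_vec=[0, 0, 0, 2]; VV[2]=max(VV[2],msg_vec) then VV[2][2]++ -> VV[2]=[1, 0, 3, 2]
Event 5: SEND 2->1: VV[2][2]++ -> VV[2]=[1, 0, 4, 2], msg_vec=[1, 0, 4, 2]; VV[1]=max(VV[1],msg_vec) then VV[1][1]++ -> VV[1]=[1, 1, 4, 2]
Final vectors: VV[0]=[1, 0, 0, 0]; VV[1]=[1, 1, 4, 2]; VV[2]=[1, 0, 4, 2]; VV[3]=[0, 0, 0, 2]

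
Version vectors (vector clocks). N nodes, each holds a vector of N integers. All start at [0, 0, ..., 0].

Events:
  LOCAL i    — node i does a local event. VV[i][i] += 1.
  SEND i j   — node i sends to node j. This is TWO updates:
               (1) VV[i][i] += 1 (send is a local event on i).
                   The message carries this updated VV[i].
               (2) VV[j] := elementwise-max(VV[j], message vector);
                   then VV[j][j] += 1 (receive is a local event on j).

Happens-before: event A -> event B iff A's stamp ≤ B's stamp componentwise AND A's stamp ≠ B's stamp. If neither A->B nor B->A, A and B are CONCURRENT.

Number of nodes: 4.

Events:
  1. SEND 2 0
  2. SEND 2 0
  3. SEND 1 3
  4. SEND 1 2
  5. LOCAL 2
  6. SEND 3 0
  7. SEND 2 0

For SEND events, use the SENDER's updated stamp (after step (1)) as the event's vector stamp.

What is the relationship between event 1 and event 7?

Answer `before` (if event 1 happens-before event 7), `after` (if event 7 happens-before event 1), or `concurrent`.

Initial: VV[0]=[0, 0, 0, 0]
Initial: VV[1]=[0, 0, 0, 0]
Initial: VV[2]=[0, 0, 0, 0]
Initial: VV[3]=[0, 0, 0, 0]
Event 1: SEND 2->0: VV[2][2]++ -> VV[2]=[0, 0, 1, 0], msg_vec=[0, 0, 1, 0]; VV[0]=max(VV[0],msg_vec) then VV[0][0]++ -> VV[0]=[1, 0, 1, 0]
Event 2: SEND 2->0: VV[2][2]++ -> VV[2]=[0, 0, 2, 0], msg_vec=[0, 0, 2, 0]; VV[0]=max(VV[0],msg_vec) then VV[0][0]++ -> VV[0]=[2, 0, 2, 0]
Event 3: SEND 1->3: VV[1][1]++ -> VV[1]=[0, 1, 0, 0], msg_vec=[0, 1, 0, 0]; VV[3]=max(VV[3],msg_vec) then VV[3][3]++ -> VV[3]=[0, 1, 0, 1]
Event 4: SEND 1->2: VV[1][1]++ -> VV[1]=[0, 2, 0, 0], msg_vec=[0, 2, 0, 0]; VV[2]=max(VV[2],msg_vec) then VV[2][2]++ -> VV[2]=[0, 2, 3, 0]
Event 5: LOCAL 2: VV[2][2]++ -> VV[2]=[0, 2, 4, 0]
Event 6: SEND 3->0: VV[3][3]++ -> VV[3]=[0, 1, 0, 2], msg_vec=[0, 1, 0, 2]; VV[0]=max(VV[0],msg_vec) then VV[0][0]++ -> VV[0]=[3, 1, 2, 2]
Event 7: SEND 2->0: VV[2][2]++ -> VV[2]=[0, 2, 5, 0], msg_vec=[0, 2, 5, 0]; VV[0]=max(VV[0],msg_vec) then VV[0][0]++ -> VV[0]=[4, 2, 5, 2]
Event 1 stamp: [0, 0, 1, 0]
Event 7 stamp: [0, 2, 5, 0]
[0, 0, 1, 0] <= [0, 2, 5, 0]? True
[0, 2, 5, 0] <= [0, 0, 1, 0]? False
Relation: before

Answer: before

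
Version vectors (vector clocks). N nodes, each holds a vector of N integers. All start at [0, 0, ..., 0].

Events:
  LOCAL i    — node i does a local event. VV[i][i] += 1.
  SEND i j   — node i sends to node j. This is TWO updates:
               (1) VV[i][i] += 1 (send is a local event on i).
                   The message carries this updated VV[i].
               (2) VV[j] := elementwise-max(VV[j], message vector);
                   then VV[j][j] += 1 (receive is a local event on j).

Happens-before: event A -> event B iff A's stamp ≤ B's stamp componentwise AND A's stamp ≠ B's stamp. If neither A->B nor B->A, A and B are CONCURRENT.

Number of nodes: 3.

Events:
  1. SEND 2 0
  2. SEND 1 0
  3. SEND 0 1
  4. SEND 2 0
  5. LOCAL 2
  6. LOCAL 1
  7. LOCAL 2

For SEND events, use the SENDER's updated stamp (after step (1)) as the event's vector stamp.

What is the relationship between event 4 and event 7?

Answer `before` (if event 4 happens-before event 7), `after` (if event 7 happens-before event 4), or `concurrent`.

Initial: VV[0]=[0, 0, 0]
Initial: VV[1]=[0, 0, 0]
Initial: VV[2]=[0, 0, 0]
Event 1: SEND 2->0: VV[2][2]++ -> VV[2]=[0, 0, 1], msg_vec=[0, 0, 1]; VV[0]=max(VV[0],msg_vec) then VV[0][0]++ -> VV[0]=[1, 0, 1]
Event 2: SEND 1->0: VV[1][1]++ -> VV[1]=[0, 1, 0], msg_vec=[0, 1, 0]; VV[0]=max(VV[0],msg_vec) then VV[0][0]++ -> VV[0]=[2, 1, 1]
Event 3: SEND 0->1: VV[0][0]++ -> VV[0]=[3, 1, 1], msg_vec=[3, 1, 1]; VV[1]=max(VV[1],msg_vec) then VV[1][1]++ -> VV[1]=[3, 2, 1]
Event 4: SEND 2->0: VV[2][2]++ -> VV[2]=[0, 0, 2], msg_vec=[0, 0, 2]; VV[0]=max(VV[0],msg_vec) then VV[0][0]++ -> VV[0]=[4, 1, 2]
Event 5: LOCAL 2: VV[2][2]++ -> VV[2]=[0, 0, 3]
Event 6: LOCAL 1: VV[1][1]++ -> VV[1]=[3, 3, 1]
Event 7: LOCAL 2: VV[2][2]++ -> VV[2]=[0, 0, 4]
Event 4 stamp: [0, 0, 2]
Event 7 stamp: [0, 0, 4]
[0, 0, 2] <= [0, 0, 4]? True
[0, 0, 4] <= [0, 0, 2]? False
Relation: before

Answer: before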